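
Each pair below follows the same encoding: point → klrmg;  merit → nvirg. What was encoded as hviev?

Each pair mirrors across the alphabet (p↔k, o↔l, i↔r): positions sum to 25. Each letter is replaced by its mirror in the alphabet: a↔z, b↔y, c↔x, and so on (the Atbash cipher).
Undoing it on hviev: h↔s, v↔e, i↔r, e↔v, v↔e.

serve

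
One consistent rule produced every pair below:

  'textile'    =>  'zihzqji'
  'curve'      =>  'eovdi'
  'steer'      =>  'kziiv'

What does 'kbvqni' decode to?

t(19)→z(25) and e(4)→i(8) fit y≡15x+0 (mod 26); the inverse of 15 mod 26 is 7. This is an affine cipher: with a=0,…,z=25, each position x becomes (15x+0) mod 26.
Reversing it on kbvqni: k(10)→7·(10−0)≡18=s; b(1)→7·(1−0)≡7=h; v(21)→7·(21−0)≡17=r; q(16)→7·(16−0)≡8=i; n(13)→7·(13−0)≡13=n; i(8)→7·(8−0)≡4=e (all mod 26).

shrine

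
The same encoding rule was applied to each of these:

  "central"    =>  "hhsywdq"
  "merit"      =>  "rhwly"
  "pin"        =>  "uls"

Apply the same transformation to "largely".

The shift depends on letter class: consonant c→h is +5, but vowel e→h is +3. The rule splits by letter class: vowels +3, consonants +5.
For largely: l(cons)+5=q, a(vowel)+3=d, r(cons)+5=w, g(cons)+5=l, e(vowel)+3=h, l(cons)+5=q, y(cons)+5=d.

qdwlhqd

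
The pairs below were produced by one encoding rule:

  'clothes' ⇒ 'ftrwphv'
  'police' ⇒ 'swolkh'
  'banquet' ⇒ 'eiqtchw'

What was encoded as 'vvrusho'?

snorkel

It's a Vigenère-style cipher with numeric key [3,8,3]: position i shifts by key[i mod 3].
Reversing it on vvrusho: v−3=s, v−8=n, r−3=o, u−3=r, s−8=k, h−3=e, o−3=l.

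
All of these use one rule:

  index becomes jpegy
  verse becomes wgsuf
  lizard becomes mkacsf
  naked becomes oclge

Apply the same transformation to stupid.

tvvrjf

Shifts by position in index: pos 0: i→j (+1), pos 1: n→p (+2), pos 2: d→e (+1), pos 3: e→g (+2) — repeating every 2. It's a Vigenère-style cipher with numeric key [1,2]: position i shifts by key[i mod 2].
On stupid: s+1=t, t+2=v, u+1=v, p+2=r, i+1=j, d+2=f.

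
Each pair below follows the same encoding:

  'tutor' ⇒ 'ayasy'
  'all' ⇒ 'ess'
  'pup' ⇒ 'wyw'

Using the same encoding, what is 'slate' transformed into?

Vowels shift forward by 4 and consonants shift forward by 7.
For slate: s(cons)+7=z, l(cons)+7=s, a(vowel)+4=e, t(cons)+7=a, e(vowel)+4=i.

zseai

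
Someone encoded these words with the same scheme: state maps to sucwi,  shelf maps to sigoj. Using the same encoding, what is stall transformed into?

In state: s→s is +0, t→u is +1, a→c is +2, t→w is +3 — the shift increases by 1 each position. Each letter shifts forward by its position index (0, 1, 2, …) — the shift grows by one for each successive letter.
On stall: s+0=s, t+1=u, a+2=c, l+3=o, l+4=p.

sucop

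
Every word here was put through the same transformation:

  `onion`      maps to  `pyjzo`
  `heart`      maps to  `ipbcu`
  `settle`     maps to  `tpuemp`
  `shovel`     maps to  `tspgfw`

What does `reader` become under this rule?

Shifts by position in onion: pos 0: o→p (+1), pos 1: n→y (+11), pos 2: i→j (+1), pos 3: o→z (+11) — repeating every 2. The shifts repeat in a cycle of length 2: positions 0,1,… shift by +1, +11, then the pattern repeats.
For reader: r+1=s, e+11=p, a+1=b, d+11=o, e+1=f, r+11=c.

spbofc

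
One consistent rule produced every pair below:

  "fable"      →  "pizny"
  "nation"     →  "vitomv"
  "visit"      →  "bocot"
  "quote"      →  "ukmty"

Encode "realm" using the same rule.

lyine

f(5)→p(15) and a(0)→i(8) fit y≡17x+8 (mod 26); the inverse of 17 mod 26 is 23. This is an affine cipher: with a=0,…,z=25, each position x becomes (17x+8) mod 26.
On realm: r(17)→17·17+8≡11=l; e(4)→17·4+8≡24=y; a(0)→17·0+8≡8=i; l(11)→17·11+8≡13=n; m(12)→17·12+8≡4=e (all mod 26).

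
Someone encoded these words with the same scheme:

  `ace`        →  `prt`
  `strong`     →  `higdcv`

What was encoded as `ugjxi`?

Compare letters: a→p is +15, c→r is +15, e→t is +15 — a constant shift. It's a constant shift of +15 (ROT15).
Undoing it on ugjxi: u−15=f, g−15=r, j−15=u, x−15=i, i−15=t.

fruit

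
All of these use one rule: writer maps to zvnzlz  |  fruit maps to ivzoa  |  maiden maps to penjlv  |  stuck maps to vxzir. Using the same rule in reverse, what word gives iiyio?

fetch

The shift increases by 1 at each position, starting from +3: 3, 4, 5, ….
Undoing it on iiyio: i−3=f, i−4=e, y−5=t, i−6=c, o−7=h.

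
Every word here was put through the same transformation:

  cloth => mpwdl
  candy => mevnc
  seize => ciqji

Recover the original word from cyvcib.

sunset

Shifts by position in cloth: pos 0: c→m (+10), pos 1: l→p (+4), pos 2: o→w (+8), pos 3: t→d (+10), pos 4: h→l (+4) — repeating every 3. It's a Vigenère-style cipher with numeric key [10,4,8]: position i shifts by key[i mod 3].
Undoing it on cyvcib: c−10=s, y−4=u, v−8=n, c−10=s, i−4=e, b−8=t.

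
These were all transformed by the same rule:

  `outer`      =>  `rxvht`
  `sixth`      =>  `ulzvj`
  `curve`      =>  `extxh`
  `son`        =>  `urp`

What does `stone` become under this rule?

uvrph

Vowels shift forward by 3 and consonants shift forward by 2.
For stone: s(cons)+2=u, t(cons)+2=v, o(vowel)+3=r, n(cons)+2=p, e(vowel)+3=h.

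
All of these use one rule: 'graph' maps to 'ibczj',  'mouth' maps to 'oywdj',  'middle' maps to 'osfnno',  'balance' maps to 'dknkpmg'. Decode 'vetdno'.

Shifts by position in graph: pos 0: g→i (+2), pos 1: r→b (+10), pos 2: a→c (+2), pos 3: p→z (+10) — repeating every 2. A repeating key of period 2 is used — shifts +2, +10 over and over.
Decoding vetdno: v−2=t, e−10=u, t−2=r, d−10=t, n−2=l, o−10=e.

turtle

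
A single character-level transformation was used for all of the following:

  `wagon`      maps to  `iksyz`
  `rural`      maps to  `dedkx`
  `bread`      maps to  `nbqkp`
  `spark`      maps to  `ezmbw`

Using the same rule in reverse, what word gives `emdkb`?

scrap

Shifts by position in wagon: pos 0: w→i (+12), pos 1: a→k (+10), pos 2: g→s (+12), pos 3: o→y (+10) — repeating every 2. It's a Vigenère-style cipher with numeric key [12,10]: position i shifts by key[i mod 2].
Reversing it on emdkb: e−12=s, m−10=c, d−12=r, k−10=a, b−12=p.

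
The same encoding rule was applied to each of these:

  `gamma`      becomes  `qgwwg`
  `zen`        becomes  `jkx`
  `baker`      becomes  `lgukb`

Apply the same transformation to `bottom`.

The rule splits by letter class: vowels +6, consonants +10.
Applying it to bottom: b(cons)+10=l, o(vowel)+6=u, t(cons)+10=d, t(cons)+10=d, o(vowel)+6=u, m(cons)+10=w.

ludduw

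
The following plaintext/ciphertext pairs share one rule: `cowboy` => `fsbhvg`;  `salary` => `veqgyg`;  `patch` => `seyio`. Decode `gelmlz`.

In cowboy: c→f is +3, o→s is +4, w→b is +5, b→h is +6 — the shift increases by 1 each position. Each letter shifts forward by (position + 3), i.e. 3, 4, 5, … — the shift grows by one for each successive letter.
Undoing it on gelmlz: g−3=d, e−4=a, l−5=g, m−6=g, l−7=e, z−8=r.

dagger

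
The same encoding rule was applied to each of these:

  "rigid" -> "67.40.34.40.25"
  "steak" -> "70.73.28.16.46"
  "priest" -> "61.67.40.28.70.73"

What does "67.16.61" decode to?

r(#18)→67 and i(#9)→40: differences scale by 3, so n = 3·pos + 13. Each letter becomes 3×(its alphabet position, a=1..z=26) + 13.
Reversing it on 67.16.61: 67→(67−13)÷3=18=r, 16→(16−13)÷3=1=a, 61→(61−13)÷3=16=p.

rap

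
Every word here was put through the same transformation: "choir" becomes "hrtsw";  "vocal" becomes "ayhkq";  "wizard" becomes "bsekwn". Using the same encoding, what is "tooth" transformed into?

yytdm

Shifts by position in choir: pos 0: c→h (+5), pos 1: h→r (+10), pos 2: o→t (+5), pos 3: i→s (+10) — repeating every 2. The shifts repeat in a cycle of length 2: positions 0,1,… shift by +5, +10, then the pattern repeats.
Applying it to tooth: t+5=y, o+10=y, o+5=t, t+10=d, h+5=m.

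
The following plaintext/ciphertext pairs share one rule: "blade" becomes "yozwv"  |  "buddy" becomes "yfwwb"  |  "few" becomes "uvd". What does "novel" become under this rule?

mlevo

Each pair mirrors across the alphabet (b↔y, l↔o, a↔z): positions sum to 25. This is the alphabet-reversal cipher (Atbash): a becomes z, b becomes y, etc.
Applying it to novel: n↔m, o↔l, v↔e, e↔v, l↔o.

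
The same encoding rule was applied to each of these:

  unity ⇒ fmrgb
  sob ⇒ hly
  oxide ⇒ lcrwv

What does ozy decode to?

Each letter is replaced by its mirror in the alphabet: a↔z, b↔y, c↔x, and so on (the Atbash cipher).
Undoing it on ozy: o↔l, z↔a, y↔b.

lab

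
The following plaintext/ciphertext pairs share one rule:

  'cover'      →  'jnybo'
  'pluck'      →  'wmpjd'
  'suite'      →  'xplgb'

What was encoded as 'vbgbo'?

meter

c(2)→j(9) and o(14)→n(13) fit y≡9x+17 (mod 26); the inverse of 9 mod 26 is 3. Treating letters as 0–25, the rule is x ↦ 9x + 17 (mod 26).
Decoding vbgbo: v(21)→3·(21−17)≡12=m; b(1)→3·(1−17)≡4=e; g(6)→3·(6−17)≡19=t; b(1)→3·(1−17)≡4=e; o(14)→3·(14−17)≡17=r (all mod 26).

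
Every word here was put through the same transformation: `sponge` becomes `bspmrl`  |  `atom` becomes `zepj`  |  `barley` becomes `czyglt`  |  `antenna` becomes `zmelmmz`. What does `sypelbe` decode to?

s(18)→b(1) and p(15)→s(18) fit y≡3x+25 (mod 26); the inverse of 3 mod 26 is 9. Treating letters as 0–25, the rule is x ↦ 3x + 25 (mod 26).
Decoding sypelbe: s(18)→9·(18−25)≡15=p; y(24)→9·(24−25)≡17=r; p(15)→9·(15−25)≡14=o; e(4)→9·(4−25)≡19=t; l(11)→9·(11−25)≡4=e; b(1)→9·(1−25)≡18=s; e(4)→9·(4−25)≡19=t (all mod 26).

protest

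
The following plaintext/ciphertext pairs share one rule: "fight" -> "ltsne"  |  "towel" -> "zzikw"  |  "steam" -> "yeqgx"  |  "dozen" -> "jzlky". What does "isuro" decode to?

child

Shifts by position in fight: pos 0: f→l (+6), pos 1: i→t (+11), pos 2: g→s (+12), pos 3: h→n (+6), pos 4: t→e (+11) — repeating every 3. The shifts repeat in a cycle of length 3: positions 0,1,… shift by +6, +11, +12, then the pattern repeats.
Reversing it on isuro: i−6=c, s−11=h, u−12=i, r−6=l, o−11=d.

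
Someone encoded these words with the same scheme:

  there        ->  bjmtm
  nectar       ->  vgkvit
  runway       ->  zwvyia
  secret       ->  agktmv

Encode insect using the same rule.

qpagkv

Shifts by position in there: pos 0: t→b (+8), pos 1: h→j (+2), pos 2: e→m (+8), pos 3: r→t (+2) — repeating every 2. The shifts repeat in a cycle of length 2: positions 0,1,… shift by +8, +2, then the pattern repeats.
For insect: i+8=q, n+2=p, s+8=a, e+2=g, c+8=k, t+2=v.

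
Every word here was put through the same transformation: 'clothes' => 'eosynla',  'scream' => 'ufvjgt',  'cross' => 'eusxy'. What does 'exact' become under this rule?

In clothes: c→e is +2, l→o is +3, o→s is +4, t→y is +5 — the shift increases by 1 each position. Letter i (0-indexed) is shifted by i+2, so successive shifts are 2, 3, 4, ….
Applying it to exact: e+2=g, x+3=a, a+4=e, c+5=h, t+6=z.

gaehz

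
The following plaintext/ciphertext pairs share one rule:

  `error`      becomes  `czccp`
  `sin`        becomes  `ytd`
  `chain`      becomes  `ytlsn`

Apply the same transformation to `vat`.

elg

The output letters match the input read backwards, each shifted +11: error reversed is rorre. The word is reversed, then every letter is shifted forward by 11.
On vat: reverse → tav; then shift: t+11=e, a+11=l, v+11=g.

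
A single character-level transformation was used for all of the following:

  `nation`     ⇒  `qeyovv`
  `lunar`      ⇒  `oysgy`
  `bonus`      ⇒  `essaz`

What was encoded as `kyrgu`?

human

In nation: n→q is +3, a→e is +4, t→y is +5, i→o is +6 — the shift increases by 1 each position. The shift increases by 1 at each position, starting from +3: 3, 4, 5, ….
Decoding kyrgu: k−3=h, y−4=u, r−5=m, g−6=a, u−7=n.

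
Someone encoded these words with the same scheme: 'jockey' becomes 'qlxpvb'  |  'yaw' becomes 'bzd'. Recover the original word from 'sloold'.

hollow

Each pair mirrors across the alphabet (j↔q, o↔l, c↔x): positions sum to 25. This is the alphabet-reversal cipher (Atbash): a becomes z, b becomes y, etc.
Decoding sloold: s↔h, l↔o, o↔l, o↔l, l↔o, d↔w.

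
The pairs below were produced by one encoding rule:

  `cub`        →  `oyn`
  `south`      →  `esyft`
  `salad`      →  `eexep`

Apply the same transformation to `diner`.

pmzid

The shift depends on letter class: consonant c→o is +12, but vowel u→y is +4. Vowels shift forward by 4 and consonants shift forward by 12.
On diner: d(cons)+12=p, i(vowel)+4=m, n(cons)+12=z, e(vowel)+4=i, r(cons)+12=d.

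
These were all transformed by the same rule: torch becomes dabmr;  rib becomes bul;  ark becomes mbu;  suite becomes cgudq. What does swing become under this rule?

cguxq

Two shifts are in play — +12 for a/e/i/o/u, +10 for every other letter.
Applying it to swing: s(cons)+10=c, w(cons)+10=g, i(vowel)+12=u, n(cons)+10=x, g(cons)+10=q.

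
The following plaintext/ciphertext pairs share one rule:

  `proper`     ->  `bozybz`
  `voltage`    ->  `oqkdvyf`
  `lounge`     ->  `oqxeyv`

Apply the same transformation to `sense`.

ocxoc

The output letters match the input read backwards, each shifted +10: proper reversed is reporp. Read the word backwards and shift each letter +10.
For sense: reverse → esnes; then shift: e+10=o, s+10=c, n+10=x, e+10=o, s+10=c.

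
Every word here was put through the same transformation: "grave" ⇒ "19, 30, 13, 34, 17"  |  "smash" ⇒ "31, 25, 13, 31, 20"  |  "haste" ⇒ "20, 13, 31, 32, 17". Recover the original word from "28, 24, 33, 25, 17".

g is letter #7 and maps to 19: an offset of 12. Letters become their 1-based position plus 12 (so a→13, b→14, …).
Reversing it on 28, 24, 33, 25, 17: 28→(28−12)÷1=16=p, 24→(24−12)÷1=12=l, 33→(33−12)÷1=21=u, 25→(25−12)÷1=13=m, 17→(17−12)÷1=5=e.

plume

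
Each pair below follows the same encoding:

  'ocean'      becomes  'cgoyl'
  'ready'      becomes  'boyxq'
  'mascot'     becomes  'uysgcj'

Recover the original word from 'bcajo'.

o(14)→c(2) and c(2)→g(6) fit y≡17x+24 (mod 26); the inverse of 17 mod 26 is 23. This is an affine cipher: with a=0,…,z=25, each position x becomes (17x+24) mod 26.
Reversing it on bcajo: b(1)→23·(1−24)≡17=r; c(2)→23·(2−24)≡14=o; a(0)→23·(0−24)≡20=u; j(9)→23·(9−24)≡19=t; o(14)→23·(14−24)≡4=e (all mod 26).

route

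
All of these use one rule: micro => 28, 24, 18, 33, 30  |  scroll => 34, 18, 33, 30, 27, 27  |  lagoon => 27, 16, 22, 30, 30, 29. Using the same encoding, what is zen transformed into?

Each letter is replaced by its alphabet position (a=1..z=26) + 15.
On zen: z=26→41, e=5→20, n=14→29.

41, 20, 29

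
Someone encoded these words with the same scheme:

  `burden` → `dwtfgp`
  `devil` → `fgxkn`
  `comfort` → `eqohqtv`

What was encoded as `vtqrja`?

trophy

Compare letters: b→d is +2, u→w is +2, r→t is +2 — a constant shift. Every letter moves 2 places later in the alphabet, wrapping around z→a.
Undoing it on vtqrja: v−2=t, t−2=r, q−2=o, r−2=p, j−2=h, a−2=y.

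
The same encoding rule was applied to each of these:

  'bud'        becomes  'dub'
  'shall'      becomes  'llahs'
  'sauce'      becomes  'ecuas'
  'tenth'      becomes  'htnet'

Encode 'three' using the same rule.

eerht

It's just the letters in reverse order.
On three: reverse → eerht.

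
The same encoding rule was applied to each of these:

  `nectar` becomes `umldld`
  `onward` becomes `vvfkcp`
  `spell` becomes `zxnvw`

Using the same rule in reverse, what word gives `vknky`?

ocean

In nectar: n→u is +7, e→m is +8, c→l is +9, t→d is +10 — the shift increases by 1 each position. The shift increases by 1 at each position, starting from +7: 7, 8, 9, ….
Reversing it on vknky: v−7=o, k−8=c, n−9=e, k−10=a, y−11=n.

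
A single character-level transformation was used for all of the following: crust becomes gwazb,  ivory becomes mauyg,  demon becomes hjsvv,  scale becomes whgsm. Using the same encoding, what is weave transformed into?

In crust: c→g is +4, r→w is +5, u→a is +6, s→z is +7 — the shift increases by 1 each position. The shift increases by 1 at each position, starting from +4: 4, 5, 6, ….
For weave: w+4=a, e+5=j, a+6=g, v+7=c, e+8=m.

ajgcm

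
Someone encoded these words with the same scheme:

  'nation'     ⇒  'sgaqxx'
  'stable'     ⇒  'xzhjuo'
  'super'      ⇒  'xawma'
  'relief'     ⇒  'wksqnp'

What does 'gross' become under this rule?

lxvab

In nation: n→s is +5, a→g is +6, t→a is +7, i→q is +8 — the shift increases by 1 each position. Letter i (0-indexed) is shifted by i+5, so successive shifts are 5, 6, 7, ….
For gross: g+5=l, r+6=x, o+7=v, s+8=a, s+9=b.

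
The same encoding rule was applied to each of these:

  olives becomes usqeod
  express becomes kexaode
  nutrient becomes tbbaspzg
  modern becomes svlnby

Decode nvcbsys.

In olives: o→u is +6, l→s is +7, i→q is +8, v→e is +9 — the shift increases by 1 each position. The shift increases by 1 at each position, starting from +6: 6, 7, 8, ….
Decoding nvcbsys: n−6=h, v−7=o, c−8=u, b−9=s, s−10=i, y−11=n, s−12=g.

housing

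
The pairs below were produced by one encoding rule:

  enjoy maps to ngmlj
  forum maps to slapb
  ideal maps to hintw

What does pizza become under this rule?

This is an affine cipher: with a=0,…,z=25, each position x becomes (5x+19) mod 26.
Applying it to pizza: p(15)→5·15+19≡16=q; i(8)→5·8+19≡7=h; z(25)→5·25+19≡14=o; z(25)→5·25+19≡14=o; a(0)→5·0+19≡19=t (all mod 26).

qhoot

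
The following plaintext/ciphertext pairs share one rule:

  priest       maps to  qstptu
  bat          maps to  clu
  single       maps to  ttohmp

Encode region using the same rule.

The shift depends on letter class: consonant p→q is +1, but vowel i→t is +11. Vowels shift forward by 11 and consonants shift forward by 1.
Applying it to region: r(cons)+1=s, e(vowel)+11=p, g(cons)+1=h, i(vowel)+11=t, o(vowel)+11=z, n(cons)+1=o.

sphtzo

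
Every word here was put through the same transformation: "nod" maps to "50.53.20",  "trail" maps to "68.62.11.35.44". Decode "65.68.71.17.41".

The formula is n = 3×(alphabet index, a=1) + 8.
Decoding 65.68.71.17.41: 65→(65−8)÷3=19=s, 68→(68−8)÷3=20=t, 71→(71−8)÷3=21=u, 17→(17−8)÷3=3=c, 41→(41−8)÷3=11=k.

stuck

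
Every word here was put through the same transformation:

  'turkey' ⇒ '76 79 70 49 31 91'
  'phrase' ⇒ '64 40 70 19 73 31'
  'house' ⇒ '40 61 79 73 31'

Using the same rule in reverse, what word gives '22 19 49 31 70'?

baker

t(#20)→76 and u(#21)→79: differences scale by 3, so n = 3·pos + 16. Each letter becomes 3×(its alphabet position, a=1..z=26) + 16.
Undoing it on 22 19 49 31 70: 22→(22−16)÷3=2=b, 19→(19−16)÷3=1=a, 49→(49−16)÷3=11=k, 31→(31−16)÷3=5=e, 70→(70−16)÷3=18=r.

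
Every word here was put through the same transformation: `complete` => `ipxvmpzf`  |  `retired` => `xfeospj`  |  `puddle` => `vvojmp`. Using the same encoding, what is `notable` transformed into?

tpegcwk

The shifts repeat in a cycle of length 3: positions 0,1,… shift by +6, +1, +11, then the pattern repeats.
For notable: n+6=t, o+1=p, t+11=e, a+6=g, b+1=c, l+11=w, e+6=k.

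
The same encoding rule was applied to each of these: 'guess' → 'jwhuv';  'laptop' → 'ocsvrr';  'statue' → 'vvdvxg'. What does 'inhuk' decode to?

The shifts repeat in a cycle of length 2: positions 0,1,… shift by +3, +2, then the pattern repeats.
Decoding inhuk: i−3=f, n−2=l, h−3=e, u−2=s, k−3=h.

flesh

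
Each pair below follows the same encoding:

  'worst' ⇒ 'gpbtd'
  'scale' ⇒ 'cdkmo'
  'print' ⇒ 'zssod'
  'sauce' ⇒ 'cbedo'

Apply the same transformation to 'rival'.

A repeating key of period 2 is used — shifts +10, +1 over and over.
For rival: r+10=b, i+1=j, v+10=f, a+1=b, l+10=v.

bjfbv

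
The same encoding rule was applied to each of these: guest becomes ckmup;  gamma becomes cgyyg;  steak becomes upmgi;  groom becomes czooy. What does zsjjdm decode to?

ripple

Each letter's alphabet position (a=0..z=25) is mapped through 21·x+6 mod 26 — an affine cipher.
Decoding zsjjdm: z(25)→5·(25−6)≡17=r; s(18)→5·(18−6)≡8=i; j(9)→5·(9−6)≡15=p; j(9)→5·(9−6)≡15=p; d(3)→5·(3−6)≡11=l; m(12)→5·(12−6)≡4=e (all mod 26).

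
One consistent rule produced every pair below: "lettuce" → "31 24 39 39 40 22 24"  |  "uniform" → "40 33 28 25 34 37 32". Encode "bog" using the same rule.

Each letter is replaced by its alphabet position (a=1..z=26) + 19.
On bog: b=2→21, o=15→34, g=7→26.

21 34 26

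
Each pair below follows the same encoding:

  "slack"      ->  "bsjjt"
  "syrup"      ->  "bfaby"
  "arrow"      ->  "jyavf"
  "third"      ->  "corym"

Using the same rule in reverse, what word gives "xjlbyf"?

occupy

Shifts by position in slack: pos 0: s→b (+9), pos 1: l→s (+7), pos 2: a→j (+9), pos 3: c→j (+7) — repeating every 2. The shifts repeat in a cycle of length 2: positions 0,1,… shift by +9, +7, then the pattern repeats.
Undoing it on xjlbyf: x−9=o, j−7=c, l−9=c, b−7=u, y−9=p, f−7=y.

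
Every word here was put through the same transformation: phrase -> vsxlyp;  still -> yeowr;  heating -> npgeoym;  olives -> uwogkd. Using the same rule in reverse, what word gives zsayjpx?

A repeating key of period 2 is used — shifts +6, +11 over and over.
Decoding zsayjpx: z−6=t, s−11=h, a−6=u, y−11=n, j−6=d, p−11=e, x−6=r.

thunder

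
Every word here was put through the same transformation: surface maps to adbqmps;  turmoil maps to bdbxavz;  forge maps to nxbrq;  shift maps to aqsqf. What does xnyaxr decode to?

Each letter shifts forward by (position + 8), i.e. 8, 9, 10, … — the shift grows by one for each successive letter.
Decoding xnyaxr: x−8=p, n−9=e, y−10=o, a−11=p, x−12=l, r−13=e.

people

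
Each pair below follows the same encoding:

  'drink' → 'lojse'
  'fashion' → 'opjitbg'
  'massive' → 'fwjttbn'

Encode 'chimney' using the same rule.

zfonjid

Read the word backwards and shift each letter +1.
For chimney: reverse → yenmihc; then shift: y+1=z, e+1=f, n+1=o, m+1=n, i+1=j, h+1=i, c+1=d.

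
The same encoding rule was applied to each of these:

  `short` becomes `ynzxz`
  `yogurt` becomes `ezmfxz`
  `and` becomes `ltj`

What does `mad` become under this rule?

The shift depends on letter class: consonant s→y is +6, but vowel o→z is +11. Two shifts are in play — +11 for a/e/i/o/u, +6 for every other letter.
For mad: m(cons)+6=s, a(vowel)+11=l, d(cons)+6=j.

slj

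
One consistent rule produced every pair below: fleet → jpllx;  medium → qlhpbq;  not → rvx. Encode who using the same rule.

alv

The shift depends on letter class: consonant f→j is +4, but vowel e→l is +7. The rule splits by letter class: vowels +7, consonants +4.
Applying it to who: w(cons)+4=a, h(cons)+4=l, o(vowel)+7=v.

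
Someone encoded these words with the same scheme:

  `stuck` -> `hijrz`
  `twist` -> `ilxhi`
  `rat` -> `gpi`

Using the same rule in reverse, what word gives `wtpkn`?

heavy

Compare letters: s→h is +15, t→i is +15, u→j is +15 — a constant shift. It's a constant shift of +15 (ROT15).
Reversing it on wtpkn: w−15=h, t−15=e, p−15=a, k−15=v, n−15=y.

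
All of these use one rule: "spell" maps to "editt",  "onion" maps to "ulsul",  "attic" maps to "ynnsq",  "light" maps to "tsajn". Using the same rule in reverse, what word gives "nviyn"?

treat

s(18)→e(4) and p(15)→d(3) fit y≡9x+24 (mod 26); the inverse of 9 mod 26 is 3. Treating letters as 0–25, the rule is x ↦ 9x + 24 (mod 26).
Undoing it on nviyn: n(13)→3·(13−24)≡19=t; v(21)→3·(21−24)≡17=r; i(8)→3·(8−24)≡4=e; y(24)→3·(24−24)≡0=a; n(13)→3·(13−24)≡19=t (all mod 26).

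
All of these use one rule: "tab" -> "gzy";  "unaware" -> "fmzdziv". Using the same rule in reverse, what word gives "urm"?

Each pair mirrors across the alphabet (t↔g, a↔z, b↔y): positions sum to 25. Each letter is replaced by its mirror in the alphabet: a↔z, b↔y, c↔x, and so on (the Atbash cipher).
Undoing it on urm: u↔f, r↔i, m↔n.

fin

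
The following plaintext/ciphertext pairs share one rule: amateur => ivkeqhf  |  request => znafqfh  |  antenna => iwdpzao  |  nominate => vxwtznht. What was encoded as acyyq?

stone

In amateur: a→i is +8, m→v is +9, a→k is +10, t→e is +11 — the shift increases by 1 each position. Each letter shifts forward by (position + 8), i.e. 8, 9, 10, … — the shift grows by one for each successive letter.
Undoing it on acyyq: a−8=s, c−9=t, y−10=o, y−11=n, q−12=e.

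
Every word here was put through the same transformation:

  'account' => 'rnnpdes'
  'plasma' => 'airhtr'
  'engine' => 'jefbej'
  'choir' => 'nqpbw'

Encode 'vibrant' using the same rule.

obcwres

Each letter's alphabet position (a=0..z=25) is mapped through 11·x+17 mod 26 — an affine cipher.
Applying it to vibrant: v(21)→11·21+17≡14=o; i(8)→11·8+17≡1=b; b(1)→11·1+17≡2=c; r(17)→11·17+17≡22=w; a(0)→11·0+17≡17=r; n(13)→11·13+17≡4=e; t(19)→11·19+17≡18=s (all mod 26).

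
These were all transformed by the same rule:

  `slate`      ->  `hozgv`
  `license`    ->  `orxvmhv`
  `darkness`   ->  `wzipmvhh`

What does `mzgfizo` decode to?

Each pair mirrors across the alphabet (s↔h, l↔o, a↔z): positions sum to 25. Letters are reflected about the middle of the alphabet (position → 25−position): Atbash.
Reversing it on mzgfizo: m↔n, z↔a, g↔t, f↔u, i↔r, z↔a, o↔l.

natural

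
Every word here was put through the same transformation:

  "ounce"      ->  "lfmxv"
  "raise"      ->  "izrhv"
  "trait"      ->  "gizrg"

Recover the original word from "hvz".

sea

This is the alphabet-reversal cipher (Atbash): a becomes z, b becomes y, etc.
Reversing it on hvz: h↔s, v↔e, z↔a.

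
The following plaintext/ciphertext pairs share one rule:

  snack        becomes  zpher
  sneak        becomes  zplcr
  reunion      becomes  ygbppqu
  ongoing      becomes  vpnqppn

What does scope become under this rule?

Shifts by position in snack: pos 0: s→z (+7), pos 1: n→p (+2), pos 2: a→h (+7), pos 3: c→e (+2) — repeating every 2. A repeating key of period 2 is used — shifts +7, +2 over and over.
For scope: s+7=z, c+2=e, o+7=v, p+2=r, e+7=l.

zevrl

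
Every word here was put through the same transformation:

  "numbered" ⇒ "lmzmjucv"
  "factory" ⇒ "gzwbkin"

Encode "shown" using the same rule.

vewpa

The output letters match the input read backwards, each shifted +8: numbered reversed is derebmun. Two steps: reverse the string, then apply a Caesar shift of +8.
For shown: reverse → nwohs; then shift: n+8=v, w+8=e, o+8=w, h+8=p, s+8=a.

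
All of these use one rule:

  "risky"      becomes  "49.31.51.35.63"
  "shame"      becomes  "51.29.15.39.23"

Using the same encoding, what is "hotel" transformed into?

With a=1..z=26, the number is 2·pos + 13.
Applying it to hotel: h=8→29, o=15→43, t=20→53, e=5→23, l=12→37.

29.43.53.23.37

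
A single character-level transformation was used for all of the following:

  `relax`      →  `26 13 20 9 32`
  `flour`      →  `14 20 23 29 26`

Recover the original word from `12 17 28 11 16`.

ditch

r is letter #18 and maps to 26: an offset of 8. Each letter is replaced by its alphabet position (a=1..z=26) + 8.
Decoding 12 17 28 11 16: 12→(12−8)÷1=4=d, 17→(17−8)÷1=9=i, 28→(28−8)÷1=20=t, 11→(11−8)÷1=3=c, 16→(16−8)÷1=8=h.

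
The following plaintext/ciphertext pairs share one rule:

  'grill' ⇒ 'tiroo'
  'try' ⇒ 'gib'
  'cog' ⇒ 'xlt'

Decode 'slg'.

hot

Letters are reflected about the middle of the alphabet (position → 25−position): Atbash.
Reversing it on slg: s↔h, l↔o, g↔t.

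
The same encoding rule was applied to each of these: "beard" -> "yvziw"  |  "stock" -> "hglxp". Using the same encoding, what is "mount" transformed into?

Letters are reflected about the middle of the alphabet (position → 25−position): Atbash.
On mount: m↔n, o↔l, u↔f, n↔m, t↔g.

nlfmg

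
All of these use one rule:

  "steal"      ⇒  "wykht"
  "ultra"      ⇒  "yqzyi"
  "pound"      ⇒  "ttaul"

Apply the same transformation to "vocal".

ztiht

In steal: s→w is +4, t→y is +5, e→k is +6, a→h is +7 — the shift increases by 1 each position. Letter i (0-indexed) is shifted by i+4, so successive shifts are 4, 5, 6, ….
Applying it to vocal: v+4=z, o+5=t, c+6=i, a+7=h, l+8=t.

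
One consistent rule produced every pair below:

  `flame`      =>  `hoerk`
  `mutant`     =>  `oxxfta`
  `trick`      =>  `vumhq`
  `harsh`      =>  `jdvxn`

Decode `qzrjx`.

owner

In flame: f→h is +2, l→o is +3, a→e is +4, m→r is +5 — the shift increases by 1 each position. Letter i (0-indexed) is shifted by i+2, so successive shifts are 2, 3, 4, ….
Decoding qzrjx: q−2=o, z−3=w, r−4=n, j−5=e, x−6=r.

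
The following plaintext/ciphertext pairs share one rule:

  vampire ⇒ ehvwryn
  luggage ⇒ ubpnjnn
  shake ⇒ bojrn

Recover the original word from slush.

Shifts by position in vampire: pos 0: v→e (+9), pos 1: a→h (+7), pos 2: m→v (+9), pos 3: p→w (+7) — repeating every 2. A repeating key of period 2 is used — shifts +9, +7 over and over.
Reversing it on slush: s−9=j, l−7=e, u−9=l, s−7=l, h−9=y.

jelly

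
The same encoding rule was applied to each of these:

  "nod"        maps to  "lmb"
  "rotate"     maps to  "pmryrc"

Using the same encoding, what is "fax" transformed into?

dyv

Compare letters: n→l is +24, o→m is +24, d→b is +24 — a constant shift. Every letter moves 24 places later in the alphabet, wrapping around z→a.
On fax: f+24=d, a+24=y, x+24=v.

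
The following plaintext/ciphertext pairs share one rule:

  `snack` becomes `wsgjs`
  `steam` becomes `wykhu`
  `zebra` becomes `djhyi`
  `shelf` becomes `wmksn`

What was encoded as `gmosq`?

In snack: s→w is +4, n→s is +5, a→g is +6, c→j is +7 — the shift increases by 1 each position. Letter i (0-indexed) is shifted by i+4, so successive shifts are 4, 5, 6, ….
Undoing it on gmosq: g−4=c, m−5=h, o−6=i, s−7=l, q−8=i.

chili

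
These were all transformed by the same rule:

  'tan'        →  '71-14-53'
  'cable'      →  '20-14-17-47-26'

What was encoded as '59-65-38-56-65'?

prior

The formula is n = 3×(alphabet index, a=1) + 11.
Reversing it on 59-65-38-56-65: 59→(59−11)÷3=16=p, 65→(65−11)÷3=18=r, 38→(38−11)÷3=9=i, 56→(56−11)÷3=15=o, 65→(65−11)÷3=18=r.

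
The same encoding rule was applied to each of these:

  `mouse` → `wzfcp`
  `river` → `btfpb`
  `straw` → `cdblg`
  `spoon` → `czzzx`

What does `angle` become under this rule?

The rule splits by letter class: vowels +11, consonants +10.
Applying it to angle: a(vowel)+11=l, n(cons)+10=x, g(cons)+10=q, l(cons)+10=v, e(vowel)+11=p.

lxqvp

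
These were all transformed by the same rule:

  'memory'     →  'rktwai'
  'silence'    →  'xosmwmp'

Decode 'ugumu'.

Letter i (0-indexed) is shifted by i+5, so successive shifts are 5, 6, 7, ….
Decoding ugumu: u−5=p, g−6=a, u−7=n, m−8=e, u−9=l.

panel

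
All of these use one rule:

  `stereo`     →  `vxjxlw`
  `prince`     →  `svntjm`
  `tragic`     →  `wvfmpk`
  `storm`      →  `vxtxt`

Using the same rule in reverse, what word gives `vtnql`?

The shift increases by 1 at each position, starting from +3: 3, 4, 5, ….
Undoing it on vtnql: v−3=s, t−4=p, n−5=i, q−6=k, l−7=e.

spike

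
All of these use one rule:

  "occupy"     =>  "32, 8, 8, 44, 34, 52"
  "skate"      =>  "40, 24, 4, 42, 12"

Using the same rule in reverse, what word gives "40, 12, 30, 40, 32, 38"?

The formula is n = 2×(alphabet index, a=1) + 2.
Reversing it on 40, 12, 30, 40, 32, 38: 40→(40−2)÷2=19=s, 12→(12−2)÷2=5=e, 30→(30−2)÷2=14=n, 40→(40−2)÷2=19=s, 32→(32−2)÷2=15=o, 38→(38−2)÷2=18=r.

sensor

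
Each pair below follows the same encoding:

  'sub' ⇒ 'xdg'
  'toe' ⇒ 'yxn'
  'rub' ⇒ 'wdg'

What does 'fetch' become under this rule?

The shift depends on letter class: consonant s→x is +5, but vowel u→d is +9. Two shifts are in play — +9 for a/e/i/o/u, +5 for every other letter.
On fetch: f(cons)+5=k, e(vowel)+9=n, t(cons)+5=y, c(cons)+5=h, h(cons)+5=m.

knyhm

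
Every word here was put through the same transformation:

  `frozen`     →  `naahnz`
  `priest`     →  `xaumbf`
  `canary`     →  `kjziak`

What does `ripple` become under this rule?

zrbxuq

Shifts by position in frozen: pos 0: f→n (+8), pos 1: r→a (+9), pos 2: o→a (+12), pos 3: z→h (+8), pos 4: e→n (+9), pos 5: n→z (+12) — repeating every 3. A repeating key of period 3 is used — shifts +8, +9, +12 over and over.
For ripple: r+8=z, i+9=r, p+12=b, p+8=x, l+9=u, e+12=q.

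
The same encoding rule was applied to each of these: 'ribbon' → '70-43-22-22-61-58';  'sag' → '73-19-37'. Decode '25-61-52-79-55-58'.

r(#18)→70 and i(#9)→43: differences scale by 3, so n = 3·pos + 16. With a=1..z=26, the number is 3·pos + 16.
Undoing it on 25-61-52-79-55-58: 25→(25−16)÷3=3=c, 61→(61−16)÷3=15=o, 52→(52−16)÷3=12=l, 79→(79−16)÷3=21=u, 55→(55−16)÷3=13=m, 58→(58−16)÷3=14=n.

column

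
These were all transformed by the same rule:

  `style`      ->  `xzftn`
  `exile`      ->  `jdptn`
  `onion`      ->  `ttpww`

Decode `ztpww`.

In style: s→x is +5, t→z is +6, y→f is +7, l→t is +8 — the shift increases by 1 each position. Each letter shifts forward by (position + 5), i.e. 5, 6, 7, … — the shift grows by one for each successive letter.
Undoing it on ztpww: z−5=u, t−6=n, p−7=i, w−8=o, w−9=n.

union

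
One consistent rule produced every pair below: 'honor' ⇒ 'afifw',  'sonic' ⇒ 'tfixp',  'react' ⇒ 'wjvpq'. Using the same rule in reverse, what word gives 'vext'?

h(7)→a(0) and o(14)→f(5) fit y≡23x+21 (mod 26); the inverse of 23 mod 26 is 17. Each letter's alphabet position (a=0..z=25) is mapped through 23·x+21 mod 26 — an affine cipher.
Undoing it on vext: v(21)→17·(21−21)≡0=a; e(4)→17·(4−21)≡23=x; x(23)→17·(23−21)≡8=i; t(19)→17·(19−21)≡18=s (all mod 26).

axis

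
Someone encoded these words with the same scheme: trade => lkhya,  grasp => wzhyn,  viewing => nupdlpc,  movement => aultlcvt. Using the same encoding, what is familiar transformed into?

The output letters match the input read backwards, each shifted +7: trade reversed is edart. The word is reversed, then every letter is shifted forward by 7.
Applying it to familiar: reverse → railimaf; then shift: r+7=y, a+7=h, i+7=p, l+7=s, i+7=p, m+7=t, a+7=h, f+7=m.

yhpspthm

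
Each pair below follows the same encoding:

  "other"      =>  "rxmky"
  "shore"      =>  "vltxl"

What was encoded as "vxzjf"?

In other: o→r is +3, t→x is +4, h→m is +5, e→k is +6 — the shift increases by 1 each position. Each letter shifts forward by (position + 3), i.e. 3, 4, 5, … — the shift grows by one for each successive letter.
Decoding vxzjf: v−3=s, x−4=t, z−5=u, j−6=d, f−7=y.

study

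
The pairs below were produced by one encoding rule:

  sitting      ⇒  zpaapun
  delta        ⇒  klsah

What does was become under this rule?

dhz

Compare letters: s→z is +7, i→p is +7, t→a is +7 — a constant shift. Every letter moves 7 places later in the alphabet, wrapping around z→a.
On was: w+7=d, a+7=h, s+7=z.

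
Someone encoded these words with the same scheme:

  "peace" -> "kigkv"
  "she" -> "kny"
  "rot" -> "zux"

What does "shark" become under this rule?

The output letters match the input read backwards, each shifted +6: peace reversed is ecaep. Read the word backwards and shift each letter +6.
For shark: reverse → krahs; then shift: k+6=q, r+6=x, a+6=g, h+6=n, s+6=y.

qxgny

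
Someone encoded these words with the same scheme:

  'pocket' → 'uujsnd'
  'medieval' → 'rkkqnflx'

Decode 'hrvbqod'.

clothes

In pocket: p→u is +5, o→u is +6, c→j is +7, k→s is +8 — the shift increases by 1 each position. The shift increases by 1 at each position, starting from +5: 5, 6, 7, ….
Undoing it on hrvbqod: h−5=c, r−6=l, v−7=o, b−8=t, q−9=h, o−10=e, d−11=s.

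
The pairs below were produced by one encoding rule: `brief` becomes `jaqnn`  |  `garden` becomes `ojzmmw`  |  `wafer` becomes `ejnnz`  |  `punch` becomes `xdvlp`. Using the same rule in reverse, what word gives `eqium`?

A repeating key of period 2 is used — shifts +8, +9 over and over.
Reversing it on eqium: e−8=w, q−9=h, i−8=a, u−9=l, m−8=e.

whale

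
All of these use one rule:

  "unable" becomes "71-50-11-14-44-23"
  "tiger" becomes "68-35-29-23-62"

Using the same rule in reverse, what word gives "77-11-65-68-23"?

waste

u(#21)→71 and n(#14)→50: differences scale by 3, so n = 3·pos + 8. The formula is n = 3×(alphabet index, a=1) + 8.
Decoding 77-11-65-68-23: 77→(77−8)÷3=23=w, 11→(11−8)÷3=1=a, 65→(65−8)÷3=19=s, 68→(68−8)÷3=20=t, 23→(23−8)÷3=5=e.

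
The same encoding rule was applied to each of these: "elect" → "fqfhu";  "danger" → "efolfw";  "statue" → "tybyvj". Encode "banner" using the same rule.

A repeating key of period 2 is used — shifts +1, +5 over and over.
Applying it to banner: b+1=c, a+5=f, n+1=o, n+5=s, e+1=f, r+5=w.

cfosfw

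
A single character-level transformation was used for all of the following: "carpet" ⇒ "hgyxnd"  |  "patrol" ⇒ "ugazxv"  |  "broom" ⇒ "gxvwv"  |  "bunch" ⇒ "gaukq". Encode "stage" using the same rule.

Letter i (0-indexed) is shifted by i+5, so successive shifts are 5, 6, 7, ….
Applying it to stage: s+5=x, t+6=z, a+7=h, g+8=o, e+9=n.

xzhon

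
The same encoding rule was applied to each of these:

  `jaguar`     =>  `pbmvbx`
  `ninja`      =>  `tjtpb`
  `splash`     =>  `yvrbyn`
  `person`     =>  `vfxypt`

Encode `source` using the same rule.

ypvxif

The shift depends on letter class: consonant j→p is +6, but vowel a→b is +1. The rule splits by letter class: vowels +1, consonants +6.
For source: s(cons)+6=y, o(vowel)+1=p, u(vowel)+1=v, r(cons)+6=x, c(cons)+6=i, e(vowel)+1=f.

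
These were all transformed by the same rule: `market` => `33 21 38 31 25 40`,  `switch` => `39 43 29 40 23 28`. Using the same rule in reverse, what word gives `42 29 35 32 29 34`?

m is letter #13 and maps to 33: an offset of 20. The number is (letter's place in the alphabet, a=1) + 20.
Decoding 42 29 35 32 29 34: 42→(42−20)÷1=22=v, 29→(29−20)÷1=9=i, 35→(35−20)÷1=15=o, 32→(32−20)÷1=12=l, 29→(29−20)÷1=9=i, 34→(34−20)÷1=14=n.

violin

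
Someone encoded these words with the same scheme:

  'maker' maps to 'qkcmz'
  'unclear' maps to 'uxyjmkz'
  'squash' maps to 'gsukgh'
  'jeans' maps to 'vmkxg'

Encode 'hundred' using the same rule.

m(12)→q(16) and a(0)→k(10) fit y≡7x+10 (mod 26); the inverse of 7 mod 26 is 15. Each letter's alphabet position (a=0..z=25) is mapped through 7·x+10 mod 26 — an affine cipher.
Applying it to hundred: h(7)→7·7+10≡7=h; u(20)→7·20+10≡20=u; n(13)→7·13+10≡23=x; d(3)→7·3+10≡5=f; r(17)→7·17+10≡25=z; e(4)→7·4+10≡12=m; d(3)→7·3+10≡5=f (all mod 26).

huxfzmf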